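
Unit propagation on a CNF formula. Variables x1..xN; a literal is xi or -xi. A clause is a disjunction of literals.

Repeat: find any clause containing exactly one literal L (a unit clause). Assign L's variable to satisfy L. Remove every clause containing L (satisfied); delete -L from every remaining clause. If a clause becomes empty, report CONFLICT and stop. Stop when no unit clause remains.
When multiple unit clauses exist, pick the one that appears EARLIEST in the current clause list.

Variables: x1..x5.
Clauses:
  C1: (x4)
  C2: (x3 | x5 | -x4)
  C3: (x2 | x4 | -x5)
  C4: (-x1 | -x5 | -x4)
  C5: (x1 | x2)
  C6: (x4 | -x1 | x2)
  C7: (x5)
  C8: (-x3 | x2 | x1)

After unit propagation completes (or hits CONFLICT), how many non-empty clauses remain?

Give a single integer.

Answer: 0

Derivation:
unit clause [4] forces x4=T; simplify:
  drop -4 from [3, 5, -4] -> [3, 5]
  drop -4 from [-1, -5, -4] -> [-1, -5]
  satisfied 3 clause(s); 5 remain; assigned so far: [4]
unit clause [5] forces x5=T; simplify:
  drop -5 from [-1, -5] -> [-1]
  satisfied 2 clause(s); 3 remain; assigned so far: [4, 5]
unit clause [-1] forces x1=F; simplify:
  drop 1 from [1, 2] -> [2]
  drop 1 from [-3, 2, 1] -> [-3, 2]
  satisfied 1 clause(s); 2 remain; assigned so far: [1, 4, 5]
unit clause [2] forces x2=T; simplify:
  satisfied 2 clause(s); 0 remain; assigned so far: [1, 2, 4, 5]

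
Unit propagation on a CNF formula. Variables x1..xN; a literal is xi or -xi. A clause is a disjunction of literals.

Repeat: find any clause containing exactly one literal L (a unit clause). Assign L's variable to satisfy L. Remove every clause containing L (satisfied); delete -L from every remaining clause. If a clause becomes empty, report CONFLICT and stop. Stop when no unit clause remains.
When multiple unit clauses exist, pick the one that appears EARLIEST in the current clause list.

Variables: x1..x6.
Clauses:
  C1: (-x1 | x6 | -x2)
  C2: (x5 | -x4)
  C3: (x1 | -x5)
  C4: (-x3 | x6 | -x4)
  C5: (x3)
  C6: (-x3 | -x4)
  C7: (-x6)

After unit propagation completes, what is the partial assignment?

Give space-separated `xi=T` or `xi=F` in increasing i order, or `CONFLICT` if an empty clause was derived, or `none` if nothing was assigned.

unit clause [3] forces x3=T; simplify:
  drop -3 from [-3, 6, -4] -> [6, -4]
  drop -3 from [-3, -4] -> [-4]
  satisfied 1 clause(s); 6 remain; assigned so far: [3]
unit clause [-4] forces x4=F; simplify:
  satisfied 3 clause(s); 3 remain; assigned so far: [3, 4]
unit clause [-6] forces x6=F; simplify:
  drop 6 from [-1, 6, -2] -> [-1, -2]
  satisfied 1 clause(s); 2 remain; assigned so far: [3, 4, 6]

Answer: x3=T x4=F x6=F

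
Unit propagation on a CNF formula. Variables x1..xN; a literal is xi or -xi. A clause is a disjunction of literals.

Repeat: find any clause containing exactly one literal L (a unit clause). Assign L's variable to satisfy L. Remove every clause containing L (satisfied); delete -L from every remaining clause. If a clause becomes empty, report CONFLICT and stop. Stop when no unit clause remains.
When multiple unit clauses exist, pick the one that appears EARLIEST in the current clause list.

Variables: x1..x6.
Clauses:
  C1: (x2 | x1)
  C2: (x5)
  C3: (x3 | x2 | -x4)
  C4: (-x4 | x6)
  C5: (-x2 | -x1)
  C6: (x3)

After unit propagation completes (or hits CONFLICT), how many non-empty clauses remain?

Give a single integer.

Answer: 3

Derivation:
unit clause [5] forces x5=T; simplify:
  satisfied 1 clause(s); 5 remain; assigned so far: [5]
unit clause [3] forces x3=T; simplify:
  satisfied 2 clause(s); 3 remain; assigned so far: [3, 5]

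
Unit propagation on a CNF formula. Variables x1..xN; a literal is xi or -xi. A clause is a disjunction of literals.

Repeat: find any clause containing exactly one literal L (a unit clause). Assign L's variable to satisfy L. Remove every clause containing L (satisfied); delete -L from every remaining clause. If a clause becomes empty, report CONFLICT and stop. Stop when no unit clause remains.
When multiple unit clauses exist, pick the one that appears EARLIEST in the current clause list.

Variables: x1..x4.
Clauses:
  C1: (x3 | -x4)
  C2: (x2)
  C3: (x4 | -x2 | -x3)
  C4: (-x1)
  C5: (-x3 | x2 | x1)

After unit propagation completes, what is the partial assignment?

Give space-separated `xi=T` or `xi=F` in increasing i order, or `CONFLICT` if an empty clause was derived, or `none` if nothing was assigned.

Answer: x1=F x2=T

Derivation:
unit clause [2] forces x2=T; simplify:
  drop -2 from [4, -2, -3] -> [4, -3]
  satisfied 2 clause(s); 3 remain; assigned so far: [2]
unit clause [-1] forces x1=F; simplify:
  satisfied 1 clause(s); 2 remain; assigned so far: [1, 2]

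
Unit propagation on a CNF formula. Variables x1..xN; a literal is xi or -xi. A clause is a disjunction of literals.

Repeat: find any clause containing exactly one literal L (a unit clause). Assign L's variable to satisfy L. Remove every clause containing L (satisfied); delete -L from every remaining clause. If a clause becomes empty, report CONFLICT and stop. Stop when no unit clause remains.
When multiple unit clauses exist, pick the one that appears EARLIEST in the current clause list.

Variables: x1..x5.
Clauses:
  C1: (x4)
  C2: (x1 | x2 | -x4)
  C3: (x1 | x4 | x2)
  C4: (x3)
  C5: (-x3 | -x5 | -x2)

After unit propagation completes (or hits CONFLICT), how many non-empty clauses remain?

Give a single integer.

Answer: 2

Derivation:
unit clause [4] forces x4=T; simplify:
  drop -4 from [1, 2, -4] -> [1, 2]
  satisfied 2 clause(s); 3 remain; assigned so far: [4]
unit clause [3] forces x3=T; simplify:
  drop -3 from [-3, -5, -2] -> [-5, -2]
  satisfied 1 clause(s); 2 remain; assigned so far: [3, 4]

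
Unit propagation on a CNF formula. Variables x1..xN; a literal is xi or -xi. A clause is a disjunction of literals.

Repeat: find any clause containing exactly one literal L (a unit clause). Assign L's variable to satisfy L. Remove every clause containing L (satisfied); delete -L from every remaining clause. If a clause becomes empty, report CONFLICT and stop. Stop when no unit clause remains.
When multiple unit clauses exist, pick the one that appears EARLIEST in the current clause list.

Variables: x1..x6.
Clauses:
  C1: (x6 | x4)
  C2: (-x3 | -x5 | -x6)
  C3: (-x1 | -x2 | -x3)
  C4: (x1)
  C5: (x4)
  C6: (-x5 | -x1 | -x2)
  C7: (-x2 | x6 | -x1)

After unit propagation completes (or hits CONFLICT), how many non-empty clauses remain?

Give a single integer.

Answer: 4

Derivation:
unit clause [1] forces x1=T; simplify:
  drop -1 from [-1, -2, -3] -> [-2, -3]
  drop -1 from [-5, -1, -2] -> [-5, -2]
  drop -1 from [-2, 6, -1] -> [-2, 6]
  satisfied 1 clause(s); 6 remain; assigned so far: [1]
unit clause [4] forces x4=T; simplify:
  satisfied 2 clause(s); 4 remain; assigned so far: [1, 4]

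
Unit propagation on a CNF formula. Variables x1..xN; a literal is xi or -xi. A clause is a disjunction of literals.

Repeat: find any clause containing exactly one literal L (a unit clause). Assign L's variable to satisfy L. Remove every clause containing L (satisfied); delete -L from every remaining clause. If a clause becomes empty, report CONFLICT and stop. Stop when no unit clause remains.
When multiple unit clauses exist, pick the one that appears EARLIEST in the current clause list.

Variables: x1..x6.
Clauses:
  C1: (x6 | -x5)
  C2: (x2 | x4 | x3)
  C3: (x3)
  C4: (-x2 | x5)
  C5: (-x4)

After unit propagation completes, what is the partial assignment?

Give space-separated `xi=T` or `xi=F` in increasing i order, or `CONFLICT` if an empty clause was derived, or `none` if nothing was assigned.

Answer: x3=T x4=F

Derivation:
unit clause [3] forces x3=T; simplify:
  satisfied 2 clause(s); 3 remain; assigned so far: [3]
unit clause [-4] forces x4=F; simplify:
  satisfied 1 clause(s); 2 remain; assigned so far: [3, 4]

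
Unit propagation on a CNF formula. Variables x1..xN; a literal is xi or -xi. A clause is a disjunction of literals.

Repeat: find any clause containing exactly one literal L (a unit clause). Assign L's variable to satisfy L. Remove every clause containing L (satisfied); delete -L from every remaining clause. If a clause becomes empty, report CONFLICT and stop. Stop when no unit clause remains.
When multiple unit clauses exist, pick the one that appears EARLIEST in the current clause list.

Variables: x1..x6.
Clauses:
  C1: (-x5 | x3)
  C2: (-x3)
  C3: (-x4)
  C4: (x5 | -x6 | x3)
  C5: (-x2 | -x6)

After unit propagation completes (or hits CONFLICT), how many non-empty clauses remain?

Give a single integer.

Answer: 0

Derivation:
unit clause [-3] forces x3=F; simplify:
  drop 3 from [-5, 3] -> [-5]
  drop 3 from [5, -6, 3] -> [5, -6]
  satisfied 1 clause(s); 4 remain; assigned so far: [3]
unit clause [-5] forces x5=F; simplify:
  drop 5 from [5, -6] -> [-6]
  satisfied 1 clause(s); 3 remain; assigned so far: [3, 5]
unit clause [-4] forces x4=F; simplify:
  satisfied 1 clause(s); 2 remain; assigned so far: [3, 4, 5]
unit clause [-6] forces x6=F; simplify:
  satisfied 2 clause(s); 0 remain; assigned so far: [3, 4, 5, 6]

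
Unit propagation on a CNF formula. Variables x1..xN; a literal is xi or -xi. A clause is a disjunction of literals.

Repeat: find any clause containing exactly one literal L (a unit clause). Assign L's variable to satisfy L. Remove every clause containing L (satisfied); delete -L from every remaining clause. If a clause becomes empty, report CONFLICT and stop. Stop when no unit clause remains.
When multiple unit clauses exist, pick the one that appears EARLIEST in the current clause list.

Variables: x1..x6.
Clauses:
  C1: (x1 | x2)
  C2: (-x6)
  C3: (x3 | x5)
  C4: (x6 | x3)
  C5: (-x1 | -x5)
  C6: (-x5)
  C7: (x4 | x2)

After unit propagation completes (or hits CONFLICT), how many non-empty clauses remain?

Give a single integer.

Answer: 2

Derivation:
unit clause [-6] forces x6=F; simplify:
  drop 6 from [6, 3] -> [3]
  satisfied 1 clause(s); 6 remain; assigned so far: [6]
unit clause [3] forces x3=T; simplify:
  satisfied 2 clause(s); 4 remain; assigned so far: [3, 6]
unit clause [-5] forces x5=F; simplify:
  satisfied 2 clause(s); 2 remain; assigned so far: [3, 5, 6]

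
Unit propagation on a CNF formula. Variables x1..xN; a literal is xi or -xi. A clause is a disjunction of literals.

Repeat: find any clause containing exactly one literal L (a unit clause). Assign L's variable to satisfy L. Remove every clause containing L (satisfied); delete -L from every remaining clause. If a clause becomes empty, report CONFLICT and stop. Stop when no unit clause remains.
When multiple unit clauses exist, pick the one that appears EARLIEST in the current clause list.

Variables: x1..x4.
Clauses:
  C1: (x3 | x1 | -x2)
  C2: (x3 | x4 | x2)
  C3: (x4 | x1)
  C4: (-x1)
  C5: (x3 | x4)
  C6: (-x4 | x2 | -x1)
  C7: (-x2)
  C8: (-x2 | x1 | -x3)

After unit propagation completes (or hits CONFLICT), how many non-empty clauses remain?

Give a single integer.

Answer: 0

Derivation:
unit clause [-1] forces x1=F; simplify:
  drop 1 from [3, 1, -2] -> [3, -2]
  drop 1 from [4, 1] -> [4]
  drop 1 from [-2, 1, -3] -> [-2, -3]
  satisfied 2 clause(s); 6 remain; assigned so far: [1]
unit clause [4] forces x4=T; simplify:
  satisfied 3 clause(s); 3 remain; assigned so far: [1, 4]
unit clause [-2] forces x2=F; simplify:
  satisfied 3 clause(s); 0 remain; assigned so far: [1, 2, 4]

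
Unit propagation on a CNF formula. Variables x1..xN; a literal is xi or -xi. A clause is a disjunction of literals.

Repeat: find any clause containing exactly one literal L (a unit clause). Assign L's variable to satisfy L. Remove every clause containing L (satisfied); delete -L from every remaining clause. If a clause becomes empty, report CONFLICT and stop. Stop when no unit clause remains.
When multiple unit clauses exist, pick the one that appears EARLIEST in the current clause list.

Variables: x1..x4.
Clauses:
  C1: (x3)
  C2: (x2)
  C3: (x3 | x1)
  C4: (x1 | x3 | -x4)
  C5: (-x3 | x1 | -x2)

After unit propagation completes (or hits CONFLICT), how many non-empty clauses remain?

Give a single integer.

unit clause [3] forces x3=T; simplify:
  drop -3 from [-3, 1, -2] -> [1, -2]
  satisfied 3 clause(s); 2 remain; assigned so far: [3]
unit clause [2] forces x2=T; simplify:
  drop -2 from [1, -2] -> [1]
  satisfied 1 clause(s); 1 remain; assigned so far: [2, 3]
unit clause [1] forces x1=T; simplify:
  satisfied 1 clause(s); 0 remain; assigned so far: [1, 2, 3]

Answer: 0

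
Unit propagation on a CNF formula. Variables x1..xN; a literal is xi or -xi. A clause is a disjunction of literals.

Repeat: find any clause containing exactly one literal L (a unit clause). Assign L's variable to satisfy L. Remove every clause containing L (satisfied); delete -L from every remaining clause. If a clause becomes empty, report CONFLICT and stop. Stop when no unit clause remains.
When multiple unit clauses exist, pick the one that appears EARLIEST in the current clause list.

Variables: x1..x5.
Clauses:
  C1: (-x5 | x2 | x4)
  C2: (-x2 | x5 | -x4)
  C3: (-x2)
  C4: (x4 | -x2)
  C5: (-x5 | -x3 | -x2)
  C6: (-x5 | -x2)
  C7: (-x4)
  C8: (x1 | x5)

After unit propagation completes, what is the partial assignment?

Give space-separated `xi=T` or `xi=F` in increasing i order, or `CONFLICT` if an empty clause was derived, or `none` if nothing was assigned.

Answer: x1=T x2=F x4=F x5=F

Derivation:
unit clause [-2] forces x2=F; simplify:
  drop 2 from [-5, 2, 4] -> [-5, 4]
  satisfied 5 clause(s); 3 remain; assigned so far: [2]
unit clause [-4] forces x4=F; simplify:
  drop 4 from [-5, 4] -> [-5]
  satisfied 1 clause(s); 2 remain; assigned so far: [2, 4]
unit clause [-5] forces x5=F; simplify:
  drop 5 from [1, 5] -> [1]
  satisfied 1 clause(s); 1 remain; assigned so far: [2, 4, 5]
unit clause [1] forces x1=T; simplify:
  satisfied 1 clause(s); 0 remain; assigned so far: [1, 2, 4, 5]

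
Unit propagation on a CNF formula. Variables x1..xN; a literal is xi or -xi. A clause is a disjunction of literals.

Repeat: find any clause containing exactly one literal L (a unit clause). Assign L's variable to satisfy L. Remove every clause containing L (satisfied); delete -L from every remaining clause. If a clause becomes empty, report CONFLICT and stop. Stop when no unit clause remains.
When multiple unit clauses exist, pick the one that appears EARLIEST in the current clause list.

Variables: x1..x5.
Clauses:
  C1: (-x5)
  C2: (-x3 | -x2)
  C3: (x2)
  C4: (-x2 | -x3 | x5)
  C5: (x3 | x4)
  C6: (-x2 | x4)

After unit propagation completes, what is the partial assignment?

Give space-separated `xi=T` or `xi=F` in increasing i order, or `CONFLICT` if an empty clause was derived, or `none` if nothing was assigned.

unit clause [-5] forces x5=F; simplify:
  drop 5 from [-2, -3, 5] -> [-2, -3]
  satisfied 1 clause(s); 5 remain; assigned so far: [5]
unit clause [2] forces x2=T; simplify:
  drop -2 from [-3, -2] -> [-3]
  drop -2 from [-2, -3] -> [-3]
  drop -2 from [-2, 4] -> [4]
  satisfied 1 clause(s); 4 remain; assigned so far: [2, 5]
unit clause [-3] forces x3=F; simplify:
  drop 3 from [3, 4] -> [4]
  satisfied 2 clause(s); 2 remain; assigned so far: [2, 3, 5]
unit clause [4] forces x4=T; simplify:
  satisfied 2 clause(s); 0 remain; assigned so far: [2, 3, 4, 5]

Answer: x2=T x3=F x4=T x5=F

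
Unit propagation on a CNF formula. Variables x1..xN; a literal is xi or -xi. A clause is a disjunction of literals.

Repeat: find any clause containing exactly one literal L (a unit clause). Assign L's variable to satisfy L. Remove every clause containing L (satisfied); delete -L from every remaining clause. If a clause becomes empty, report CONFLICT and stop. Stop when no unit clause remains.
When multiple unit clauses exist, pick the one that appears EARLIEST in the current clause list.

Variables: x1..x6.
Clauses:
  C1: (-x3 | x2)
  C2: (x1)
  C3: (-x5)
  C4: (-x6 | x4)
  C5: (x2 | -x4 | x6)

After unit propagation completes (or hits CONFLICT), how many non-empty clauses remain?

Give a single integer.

unit clause [1] forces x1=T; simplify:
  satisfied 1 clause(s); 4 remain; assigned so far: [1]
unit clause [-5] forces x5=F; simplify:
  satisfied 1 clause(s); 3 remain; assigned so far: [1, 5]

Answer: 3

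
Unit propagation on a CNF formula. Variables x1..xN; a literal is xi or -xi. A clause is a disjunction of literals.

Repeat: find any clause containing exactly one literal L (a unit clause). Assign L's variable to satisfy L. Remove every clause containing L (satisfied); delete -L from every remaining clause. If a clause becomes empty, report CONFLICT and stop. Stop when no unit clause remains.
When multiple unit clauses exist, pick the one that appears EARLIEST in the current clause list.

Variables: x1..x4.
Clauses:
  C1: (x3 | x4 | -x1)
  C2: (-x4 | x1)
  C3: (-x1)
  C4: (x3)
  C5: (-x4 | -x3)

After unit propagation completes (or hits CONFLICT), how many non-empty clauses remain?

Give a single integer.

Answer: 0

Derivation:
unit clause [-1] forces x1=F; simplify:
  drop 1 from [-4, 1] -> [-4]
  satisfied 2 clause(s); 3 remain; assigned so far: [1]
unit clause [-4] forces x4=F; simplify:
  satisfied 2 clause(s); 1 remain; assigned so far: [1, 4]
unit clause [3] forces x3=T; simplify:
  satisfied 1 clause(s); 0 remain; assigned so far: [1, 3, 4]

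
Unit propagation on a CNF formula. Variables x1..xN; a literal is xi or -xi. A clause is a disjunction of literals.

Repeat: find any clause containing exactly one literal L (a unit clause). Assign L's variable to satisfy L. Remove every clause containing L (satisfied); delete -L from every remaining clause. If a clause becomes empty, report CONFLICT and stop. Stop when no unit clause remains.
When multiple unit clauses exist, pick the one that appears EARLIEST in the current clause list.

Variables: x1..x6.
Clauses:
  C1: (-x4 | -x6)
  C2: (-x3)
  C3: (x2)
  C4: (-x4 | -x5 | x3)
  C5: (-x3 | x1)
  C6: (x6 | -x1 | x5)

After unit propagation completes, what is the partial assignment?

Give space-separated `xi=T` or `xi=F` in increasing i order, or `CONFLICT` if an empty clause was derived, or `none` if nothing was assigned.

Answer: x2=T x3=F

Derivation:
unit clause [-3] forces x3=F; simplify:
  drop 3 from [-4, -5, 3] -> [-4, -5]
  satisfied 2 clause(s); 4 remain; assigned so far: [3]
unit clause [2] forces x2=T; simplify:
  satisfied 1 clause(s); 3 remain; assigned so far: [2, 3]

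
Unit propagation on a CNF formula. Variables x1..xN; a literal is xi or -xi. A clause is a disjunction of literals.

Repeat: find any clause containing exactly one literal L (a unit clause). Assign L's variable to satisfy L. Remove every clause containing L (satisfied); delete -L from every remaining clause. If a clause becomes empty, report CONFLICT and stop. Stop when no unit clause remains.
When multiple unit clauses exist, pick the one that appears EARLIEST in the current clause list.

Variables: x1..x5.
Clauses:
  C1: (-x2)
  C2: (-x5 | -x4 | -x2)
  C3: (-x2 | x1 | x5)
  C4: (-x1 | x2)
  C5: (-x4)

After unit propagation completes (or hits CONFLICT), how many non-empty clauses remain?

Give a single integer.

unit clause [-2] forces x2=F; simplify:
  drop 2 from [-1, 2] -> [-1]
  satisfied 3 clause(s); 2 remain; assigned so far: [2]
unit clause [-1] forces x1=F; simplify:
  satisfied 1 clause(s); 1 remain; assigned so far: [1, 2]
unit clause [-4] forces x4=F; simplify:
  satisfied 1 clause(s); 0 remain; assigned so far: [1, 2, 4]

Answer: 0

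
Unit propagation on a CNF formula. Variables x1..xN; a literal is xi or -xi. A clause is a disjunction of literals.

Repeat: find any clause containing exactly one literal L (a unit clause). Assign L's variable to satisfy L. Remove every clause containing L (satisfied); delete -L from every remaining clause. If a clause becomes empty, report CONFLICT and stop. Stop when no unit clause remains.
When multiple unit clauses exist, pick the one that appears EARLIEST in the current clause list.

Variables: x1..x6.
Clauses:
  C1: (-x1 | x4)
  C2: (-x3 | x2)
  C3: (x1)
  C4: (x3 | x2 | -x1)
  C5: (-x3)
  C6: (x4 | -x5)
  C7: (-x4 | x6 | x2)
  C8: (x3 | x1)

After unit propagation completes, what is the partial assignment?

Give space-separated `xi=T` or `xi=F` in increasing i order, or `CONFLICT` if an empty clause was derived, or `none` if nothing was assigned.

unit clause [1] forces x1=T; simplify:
  drop -1 from [-1, 4] -> [4]
  drop -1 from [3, 2, -1] -> [3, 2]
  satisfied 2 clause(s); 6 remain; assigned so far: [1]
unit clause [4] forces x4=T; simplify:
  drop -4 from [-4, 6, 2] -> [6, 2]
  satisfied 2 clause(s); 4 remain; assigned so far: [1, 4]
unit clause [-3] forces x3=F; simplify:
  drop 3 from [3, 2] -> [2]
  satisfied 2 clause(s); 2 remain; assigned so far: [1, 3, 4]
unit clause [2] forces x2=T; simplify:
  satisfied 2 clause(s); 0 remain; assigned so far: [1, 2, 3, 4]

Answer: x1=T x2=T x3=F x4=T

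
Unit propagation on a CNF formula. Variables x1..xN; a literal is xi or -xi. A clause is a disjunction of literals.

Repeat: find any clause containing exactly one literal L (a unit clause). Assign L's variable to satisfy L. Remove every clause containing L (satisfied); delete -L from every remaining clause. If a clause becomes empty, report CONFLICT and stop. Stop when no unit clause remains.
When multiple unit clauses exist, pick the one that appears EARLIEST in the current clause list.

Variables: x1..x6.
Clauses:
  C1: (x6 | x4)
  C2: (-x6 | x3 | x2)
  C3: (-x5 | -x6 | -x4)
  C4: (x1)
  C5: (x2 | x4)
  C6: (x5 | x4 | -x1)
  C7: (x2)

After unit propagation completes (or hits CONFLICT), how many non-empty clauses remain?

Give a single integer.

Answer: 3

Derivation:
unit clause [1] forces x1=T; simplify:
  drop -1 from [5, 4, -1] -> [5, 4]
  satisfied 1 clause(s); 6 remain; assigned so far: [1]
unit clause [2] forces x2=T; simplify:
  satisfied 3 clause(s); 3 remain; assigned so far: [1, 2]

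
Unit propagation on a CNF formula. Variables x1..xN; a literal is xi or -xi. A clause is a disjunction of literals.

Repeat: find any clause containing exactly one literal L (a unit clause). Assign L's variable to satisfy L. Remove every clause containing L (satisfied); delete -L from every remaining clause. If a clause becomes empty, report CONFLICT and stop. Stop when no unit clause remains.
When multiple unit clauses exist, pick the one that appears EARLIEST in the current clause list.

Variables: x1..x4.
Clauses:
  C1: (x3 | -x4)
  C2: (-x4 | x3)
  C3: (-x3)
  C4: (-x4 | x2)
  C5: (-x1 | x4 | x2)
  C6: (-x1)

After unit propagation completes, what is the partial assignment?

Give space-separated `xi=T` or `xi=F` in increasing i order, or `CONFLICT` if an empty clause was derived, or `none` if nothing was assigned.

Answer: x1=F x3=F x4=F

Derivation:
unit clause [-3] forces x3=F; simplify:
  drop 3 from [3, -4] -> [-4]
  drop 3 from [-4, 3] -> [-4]
  satisfied 1 clause(s); 5 remain; assigned so far: [3]
unit clause [-4] forces x4=F; simplify:
  drop 4 from [-1, 4, 2] -> [-1, 2]
  satisfied 3 clause(s); 2 remain; assigned so far: [3, 4]
unit clause [-1] forces x1=F; simplify:
  satisfied 2 clause(s); 0 remain; assigned so far: [1, 3, 4]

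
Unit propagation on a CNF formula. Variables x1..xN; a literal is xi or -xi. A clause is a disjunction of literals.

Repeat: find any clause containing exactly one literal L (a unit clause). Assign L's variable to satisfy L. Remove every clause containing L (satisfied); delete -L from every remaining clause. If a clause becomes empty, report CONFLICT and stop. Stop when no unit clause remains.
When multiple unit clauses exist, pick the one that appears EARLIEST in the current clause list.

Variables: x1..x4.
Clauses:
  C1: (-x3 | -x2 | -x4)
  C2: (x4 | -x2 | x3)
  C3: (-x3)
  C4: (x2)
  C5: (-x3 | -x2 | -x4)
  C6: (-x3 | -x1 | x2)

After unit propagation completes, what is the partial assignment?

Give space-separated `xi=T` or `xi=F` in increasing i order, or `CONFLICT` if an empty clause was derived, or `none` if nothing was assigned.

Answer: x2=T x3=F x4=T

Derivation:
unit clause [-3] forces x3=F; simplify:
  drop 3 from [4, -2, 3] -> [4, -2]
  satisfied 4 clause(s); 2 remain; assigned so far: [3]
unit clause [2] forces x2=T; simplify:
  drop -2 from [4, -2] -> [4]
  satisfied 1 clause(s); 1 remain; assigned so far: [2, 3]
unit clause [4] forces x4=T; simplify:
  satisfied 1 clause(s); 0 remain; assigned so far: [2, 3, 4]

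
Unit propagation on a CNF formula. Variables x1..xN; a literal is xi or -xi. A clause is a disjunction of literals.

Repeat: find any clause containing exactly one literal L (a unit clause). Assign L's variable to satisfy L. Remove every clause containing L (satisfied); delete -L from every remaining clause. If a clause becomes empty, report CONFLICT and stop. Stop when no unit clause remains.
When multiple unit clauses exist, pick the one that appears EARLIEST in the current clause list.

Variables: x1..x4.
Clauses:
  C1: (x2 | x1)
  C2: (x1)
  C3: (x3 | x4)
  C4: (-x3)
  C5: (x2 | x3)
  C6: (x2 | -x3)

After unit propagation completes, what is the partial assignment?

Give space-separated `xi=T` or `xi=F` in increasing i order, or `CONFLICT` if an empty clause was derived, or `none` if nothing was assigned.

unit clause [1] forces x1=T; simplify:
  satisfied 2 clause(s); 4 remain; assigned so far: [1]
unit clause [-3] forces x3=F; simplify:
  drop 3 from [3, 4] -> [4]
  drop 3 from [2, 3] -> [2]
  satisfied 2 clause(s); 2 remain; assigned so far: [1, 3]
unit clause [4] forces x4=T; simplify:
  satisfied 1 clause(s); 1 remain; assigned so far: [1, 3, 4]
unit clause [2] forces x2=T; simplify:
  satisfied 1 clause(s); 0 remain; assigned so far: [1, 2, 3, 4]

Answer: x1=T x2=T x3=F x4=T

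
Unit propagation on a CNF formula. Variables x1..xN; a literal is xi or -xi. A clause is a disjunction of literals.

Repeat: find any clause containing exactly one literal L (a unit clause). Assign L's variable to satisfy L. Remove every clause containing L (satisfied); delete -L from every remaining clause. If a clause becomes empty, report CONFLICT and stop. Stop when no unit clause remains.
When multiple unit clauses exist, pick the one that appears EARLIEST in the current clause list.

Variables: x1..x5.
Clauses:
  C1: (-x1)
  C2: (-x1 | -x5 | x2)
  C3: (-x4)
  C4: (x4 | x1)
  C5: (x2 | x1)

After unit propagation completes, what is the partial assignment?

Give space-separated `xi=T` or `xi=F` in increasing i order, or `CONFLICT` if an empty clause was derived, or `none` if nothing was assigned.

Answer: CONFLICT

Derivation:
unit clause [-1] forces x1=F; simplify:
  drop 1 from [4, 1] -> [4]
  drop 1 from [2, 1] -> [2]
  satisfied 2 clause(s); 3 remain; assigned so far: [1]
unit clause [-4] forces x4=F; simplify:
  drop 4 from [4] -> [] (empty!)
  satisfied 1 clause(s); 2 remain; assigned so far: [1, 4]
CONFLICT (empty clause)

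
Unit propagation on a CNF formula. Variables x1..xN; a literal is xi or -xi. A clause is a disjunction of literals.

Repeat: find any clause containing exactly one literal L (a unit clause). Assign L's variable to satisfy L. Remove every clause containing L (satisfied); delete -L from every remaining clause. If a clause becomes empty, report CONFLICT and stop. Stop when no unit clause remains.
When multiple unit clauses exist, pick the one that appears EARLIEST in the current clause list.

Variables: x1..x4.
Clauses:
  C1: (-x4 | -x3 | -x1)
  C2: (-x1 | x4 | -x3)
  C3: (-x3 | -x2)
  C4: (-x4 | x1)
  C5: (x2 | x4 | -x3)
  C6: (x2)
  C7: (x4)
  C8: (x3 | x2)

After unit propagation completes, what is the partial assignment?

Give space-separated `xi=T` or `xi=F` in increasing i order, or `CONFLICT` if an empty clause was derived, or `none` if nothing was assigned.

Answer: x1=T x2=T x3=F x4=T

Derivation:
unit clause [2] forces x2=T; simplify:
  drop -2 from [-3, -2] -> [-3]
  satisfied 3 clause(s); 5 remain; assigned so far: [2]
unit clause [-3] forces x3=F; simplify:
  satisfied 3 clause(s); 2 remain; assigned so far: [2, 3]
unit clause [4] forces x4=T; simplify:
  drop -4 from [-4, 1] -> [1]
  satisfied 1 clause(s); 1 remain; assigned so far: [2, 3, 4]
unit clause [1] forces x1=T; simplify:
  satisfied 1 clause(s); 0 remain; assigned so far: [1, 2, 3, 4]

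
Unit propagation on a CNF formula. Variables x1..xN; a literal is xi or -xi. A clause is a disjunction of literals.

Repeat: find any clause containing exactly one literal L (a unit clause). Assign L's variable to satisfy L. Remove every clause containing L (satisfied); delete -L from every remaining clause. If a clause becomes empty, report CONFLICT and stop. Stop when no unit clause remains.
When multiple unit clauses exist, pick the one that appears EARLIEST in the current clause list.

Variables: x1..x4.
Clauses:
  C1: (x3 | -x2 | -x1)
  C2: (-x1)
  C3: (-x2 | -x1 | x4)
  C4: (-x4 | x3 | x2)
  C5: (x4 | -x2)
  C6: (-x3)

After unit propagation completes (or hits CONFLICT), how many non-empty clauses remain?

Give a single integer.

Answer: 2

Derivation:
unit clause [-1] forces x1=F; simplify:
  satisfied 3 clause(s); 3 remain; assigned so far: [1]
unit clause [-3] forces x3=F; simplify:
  drop 3 from [-4, 3, 2] -> [-4, 2]
  satisfied 1 clause(s); 2 remain; assigned so far: [1, 3]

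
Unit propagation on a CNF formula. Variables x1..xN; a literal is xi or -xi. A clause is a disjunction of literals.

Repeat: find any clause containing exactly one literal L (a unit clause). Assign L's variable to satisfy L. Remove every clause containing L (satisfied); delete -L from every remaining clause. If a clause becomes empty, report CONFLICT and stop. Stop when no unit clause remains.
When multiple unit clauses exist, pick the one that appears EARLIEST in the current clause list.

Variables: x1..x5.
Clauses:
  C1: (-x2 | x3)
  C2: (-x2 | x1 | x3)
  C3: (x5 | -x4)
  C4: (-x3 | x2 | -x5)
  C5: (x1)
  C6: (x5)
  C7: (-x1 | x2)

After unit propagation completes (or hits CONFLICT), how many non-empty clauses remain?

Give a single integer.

Answer: 0

Derivation:
unit clause [1] forces x1=T; simplify:
  drop -1 from [-1, 2] -> [2]
  satisfied 2 clause(s); 5 remain; assigned so far: [1]
unit clause [5] forces x5=T; simplify:
  drop -5 from [-3, 2, -5] -> [-3, 2]
  satisfied 2 clause(s); 3 remain; assigned so far: [1, 5]
unit clause [2] forces x2=T; simplify:
  drop -2 from [-2, 3] -> [3]
  satisfied 2 clause(s); 1 remain; assigned so far: [1, 2, 5]
unit clause [3] forces x3=T; simplify:
  satisfied 1 clause(s); 0 remain; assigned so far: [1, 2, 3, 5]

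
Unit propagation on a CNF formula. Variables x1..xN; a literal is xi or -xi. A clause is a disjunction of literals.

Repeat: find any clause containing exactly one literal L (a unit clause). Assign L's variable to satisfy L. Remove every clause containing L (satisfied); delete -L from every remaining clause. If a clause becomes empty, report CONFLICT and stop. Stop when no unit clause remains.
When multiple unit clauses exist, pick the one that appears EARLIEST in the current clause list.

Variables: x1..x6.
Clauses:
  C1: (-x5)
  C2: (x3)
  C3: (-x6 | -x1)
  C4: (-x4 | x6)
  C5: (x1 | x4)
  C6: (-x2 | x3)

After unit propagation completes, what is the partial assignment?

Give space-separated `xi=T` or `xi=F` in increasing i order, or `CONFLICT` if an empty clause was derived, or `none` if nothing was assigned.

Answer: x3=T x5=F

Derivation:
unit clause [-5] forces x5=F; simplify:
  satisfied 1 clause(s); 5 remain; assigned so far: [5]
unit clause [3] forces x3=T; simplify:
  satisfied 2 clause(s); 3 remain; assigned so far: [3, 5]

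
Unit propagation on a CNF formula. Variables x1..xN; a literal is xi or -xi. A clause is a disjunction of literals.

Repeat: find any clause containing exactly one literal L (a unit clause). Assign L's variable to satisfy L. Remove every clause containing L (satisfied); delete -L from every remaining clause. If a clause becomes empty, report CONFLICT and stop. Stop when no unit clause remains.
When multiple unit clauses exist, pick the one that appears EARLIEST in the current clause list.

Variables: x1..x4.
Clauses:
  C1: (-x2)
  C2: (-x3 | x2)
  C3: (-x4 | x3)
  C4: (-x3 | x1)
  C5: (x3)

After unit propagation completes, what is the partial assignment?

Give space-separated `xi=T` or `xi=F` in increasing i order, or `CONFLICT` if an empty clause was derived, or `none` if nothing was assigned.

Answer: CONFLICT

Derivation:
unit clause [-2] forces x2=F; simplify:
  drop 2 from [-3, 2] -> [-3]
  satisfied 1 clause(s); 4 remain; assigned so far: [2]
unit clause [-3] forces x3=F; simplify:
  drop 3 from [-4, 3] -> [-4]
  drop 3 from [3] -> [] (empty!)
  satisfied 2 clause(s); 2 remain; assigned so far: [2, 3]
CONFLICT (empty clause)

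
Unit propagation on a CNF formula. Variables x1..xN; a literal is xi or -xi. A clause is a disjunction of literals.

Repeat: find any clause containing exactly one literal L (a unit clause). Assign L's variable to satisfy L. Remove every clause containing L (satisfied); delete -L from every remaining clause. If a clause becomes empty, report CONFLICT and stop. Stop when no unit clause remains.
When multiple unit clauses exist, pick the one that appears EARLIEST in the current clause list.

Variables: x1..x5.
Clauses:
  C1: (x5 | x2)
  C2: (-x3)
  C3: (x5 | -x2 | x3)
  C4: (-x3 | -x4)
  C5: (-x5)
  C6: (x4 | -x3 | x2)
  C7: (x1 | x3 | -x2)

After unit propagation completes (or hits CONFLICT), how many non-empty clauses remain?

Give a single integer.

Answer: 1

Derivation:
unit clause [-3] forces x3=F; simplify:
  drop 3 from [5, -2, 3] -> [5, -2]
  drop 3 from [1, 3, -2] -> [1, -2]
  satisfied 3 clause(s); 4 remain; assigned so far: [3]
unit clause [-5] forces x5=F; simplify:
  drop 5 from [5, 2] -> [2]
  drop 5 from [5, -2] -> [-2]
  satisfied 1 clause(s); 3 remain; assigned so far: [3, 5]
unit clause [2] forces x2=T; simplify:
  drop -2 from [-2] -> [] (empty!)
  drop -2 from [1, -2] -> [1]
  satisfied 1 clause(s); 2 remain; assigned so far: [2, 3, 5]
CONFLICT (empty clause)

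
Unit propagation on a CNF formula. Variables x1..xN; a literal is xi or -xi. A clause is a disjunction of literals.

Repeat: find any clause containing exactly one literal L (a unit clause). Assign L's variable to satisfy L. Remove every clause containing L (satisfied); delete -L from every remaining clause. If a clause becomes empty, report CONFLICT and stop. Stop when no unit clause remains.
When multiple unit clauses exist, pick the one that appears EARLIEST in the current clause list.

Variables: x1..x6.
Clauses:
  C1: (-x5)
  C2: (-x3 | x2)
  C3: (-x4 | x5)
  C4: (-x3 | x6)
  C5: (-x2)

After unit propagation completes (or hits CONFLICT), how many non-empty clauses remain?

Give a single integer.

unit clause [-5] forces x5=F; simplify:
  drop 5 from [-4, 5] -> [-4]
  satisfied 1 clause(s); 4 remain; assigned so far: [5]
unit clause [-4] forces x4=F; simplify:
  satisfied 1 clause(s); 3 remain; assigned so far: [4, 5]
unit clause [-2] forces x2=F; simplify:
  drop 2 from [-3, 2] -> [-3]
  satisfied 1 clause(s); 2 remain; assigned so far: [2, 4, 5]
unit clause [-3] forces x3=F; simplify:
  satisfied 2 clause(s); 0 remain; assigned so far: [2, 3, 4, 5]

Answer: 0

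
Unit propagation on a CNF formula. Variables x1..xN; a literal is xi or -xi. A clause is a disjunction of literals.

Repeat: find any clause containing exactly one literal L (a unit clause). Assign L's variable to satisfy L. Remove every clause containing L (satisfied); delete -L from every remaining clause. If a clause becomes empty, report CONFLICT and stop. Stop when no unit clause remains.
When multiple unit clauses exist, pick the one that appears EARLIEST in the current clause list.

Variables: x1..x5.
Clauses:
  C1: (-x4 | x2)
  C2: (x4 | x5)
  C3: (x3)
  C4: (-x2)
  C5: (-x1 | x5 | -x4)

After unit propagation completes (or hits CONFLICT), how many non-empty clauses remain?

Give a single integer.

Answer: 0

Derivation:
unit clause [3] forces x3=T; simplify:
  satisfied 1 clause(s); 4 remain; assigned so far: [3]
unit clause [-2] forces x2=F; simplify:
  drop 2 from [-4, 2] -> [-4]
  satisfied 1 clause(s); 3 remain; assigned so far: [2, 3]
unit clause [-4] forces x4=F; simplify:
  drop 4 from [4, 5] -> [5]
  satisfied 2 clause(s); 1 remain; assigned so far: [2, 3, 4]
unit clause [5] forces x5=T; simplify:
  satisfied 1 clause(s); 0 remain; assigned so far: [2, 3, 4, 5]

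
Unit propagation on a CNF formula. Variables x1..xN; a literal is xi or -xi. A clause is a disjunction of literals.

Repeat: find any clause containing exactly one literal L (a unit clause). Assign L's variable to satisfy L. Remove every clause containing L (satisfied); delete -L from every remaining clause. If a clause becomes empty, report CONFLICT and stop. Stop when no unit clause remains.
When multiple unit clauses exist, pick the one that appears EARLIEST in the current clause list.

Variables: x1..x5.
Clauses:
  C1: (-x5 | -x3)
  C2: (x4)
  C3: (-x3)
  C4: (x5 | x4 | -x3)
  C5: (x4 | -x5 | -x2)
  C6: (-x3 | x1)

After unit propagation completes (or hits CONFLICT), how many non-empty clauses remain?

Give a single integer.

Answer: 0

Derivation:
unit clause [4] forces x4=T; simplify:
  satisfied 3 clause(s); 3 remain; assigned so far: [4]
unit clause [-3] forces x3=F; simplify:
  satisfied 3 clause(s); 0 remain; assigned so far: [3, 4]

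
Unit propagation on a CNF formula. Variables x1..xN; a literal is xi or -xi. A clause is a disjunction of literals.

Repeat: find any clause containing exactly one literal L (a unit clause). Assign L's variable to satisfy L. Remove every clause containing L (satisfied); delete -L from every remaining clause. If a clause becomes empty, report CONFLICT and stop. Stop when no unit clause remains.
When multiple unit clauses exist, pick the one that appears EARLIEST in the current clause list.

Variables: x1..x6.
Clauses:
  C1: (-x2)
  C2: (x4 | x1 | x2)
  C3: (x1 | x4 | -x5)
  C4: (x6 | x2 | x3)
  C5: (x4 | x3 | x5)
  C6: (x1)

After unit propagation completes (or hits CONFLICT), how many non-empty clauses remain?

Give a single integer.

Answer: 2

Derivation:
unit clause [-2] forces x2=F; simplify:
  drop 2 from [4, 1, 2] -> [4, 1]
  drop 2 from [6, 2, 3] -> [6, 3]
  satisfied 1 clause(s); 5 remain; assigned so far: [2]
unit clause [1] forces x1=T; simplify:
  satisfied 3 clause(s); 2 remain; assigned so far: [1, 2]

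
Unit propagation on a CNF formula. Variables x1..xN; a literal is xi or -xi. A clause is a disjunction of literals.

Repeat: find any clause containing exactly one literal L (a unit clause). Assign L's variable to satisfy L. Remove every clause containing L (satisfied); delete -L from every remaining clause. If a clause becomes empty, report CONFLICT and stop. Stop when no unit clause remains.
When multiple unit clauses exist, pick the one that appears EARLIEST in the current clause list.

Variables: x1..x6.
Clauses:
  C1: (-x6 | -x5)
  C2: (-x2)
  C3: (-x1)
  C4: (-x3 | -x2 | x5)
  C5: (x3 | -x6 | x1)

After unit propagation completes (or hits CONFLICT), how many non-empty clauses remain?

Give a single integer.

Answer: 2

Derivation:
unit clause [-2] forces x2=F; simplify:
  satisfied 2 clause(s); 3 remain; assigned so far: [2]
unit clause [-1] forces x1=F; simplify:
  drop 1 from [3, -6, 1] -> [3, -6]
  satisfied 1 clause(s); 2 remain; assigned so far: [1, 2]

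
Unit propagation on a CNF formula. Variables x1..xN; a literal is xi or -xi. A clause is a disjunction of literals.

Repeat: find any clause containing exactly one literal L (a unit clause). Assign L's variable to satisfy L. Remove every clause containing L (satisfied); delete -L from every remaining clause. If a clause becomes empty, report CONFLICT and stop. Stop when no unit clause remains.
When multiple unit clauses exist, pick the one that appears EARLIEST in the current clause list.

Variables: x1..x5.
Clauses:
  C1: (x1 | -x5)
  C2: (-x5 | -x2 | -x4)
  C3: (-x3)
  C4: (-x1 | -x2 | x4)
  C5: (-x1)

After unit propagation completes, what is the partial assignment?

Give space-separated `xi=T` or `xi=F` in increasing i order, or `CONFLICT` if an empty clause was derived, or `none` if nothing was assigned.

Answer: x1=F x3=F x5=F

Derivation:
unit clause [-3] forces x3=F; simplify:
  satisfied 1 clause(s); 4 remain; assigned so far: [3]
unit clause [-1] forces x1=F; simplify:
  drop 1 from [1, -5] -> [-5]
  satisfied 2 clause(s); 2 remain; assigned so far: [1, 3]
unit clause [-5] forces x5=F; simplify:
  satisfied 2 clause(s); 0 remain; assigned so far: [1, 3, 5]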